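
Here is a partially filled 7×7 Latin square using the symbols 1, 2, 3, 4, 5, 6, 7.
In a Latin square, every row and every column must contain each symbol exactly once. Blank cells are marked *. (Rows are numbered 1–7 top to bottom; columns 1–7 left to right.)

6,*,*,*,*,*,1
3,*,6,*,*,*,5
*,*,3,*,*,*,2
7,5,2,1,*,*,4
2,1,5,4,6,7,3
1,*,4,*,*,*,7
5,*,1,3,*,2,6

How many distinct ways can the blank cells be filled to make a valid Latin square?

7

Row 1, column 2: eliminating its row and column leaves {2, 3, 4, 7}.
Row 1, column 3: eliminating its row and column leaves {7}.
Row 1, column 4: eliminating its row and column leaves {2, 5, 7}.
Row 1, column 5: eliminating its row and column leaves {2, 3, 4, 5, 7}.
Row 1, column 6: eliminating its row and column leaves {3, 4, 5}.
Row 2, column 2: eliminating its row and column leaves {2, 4, 7}.
Row 2, column 4: eliminating its row and column leaves {2, 7}.
Row 2, column 5: eliminating its row and column leaves {1, 2, 4, 7}.
Row 2, column 6: eliminating its row and column leaves {1, 4}.
Row 3, column 1: eliminating its row and column leaves {4}.
Row 3, column 2: eliminating its row and column leaves {4, 6, 7}.
Row 3, column 4: eliminating its row and column leaves {5, 6, 7}.
Row 3, column 5: eliminating its row and column leaves {1, 4, 5, 7}.
Row 3, column 6: eliminating its row and column leaves {1, 4, 5, 6}.
Row 4, column 5: eliminating its row and column leaves {3}.
Row 4, column 6: eliminating its row and column leaves {3, 6}.
Row 6, column 2: eliminating its row and column leaves {2, 3, 6}.
Row 6, column 4: eliminating its row and column leaves {2, 5, 6}.
Row 6, column 5: eliminating its row and column leaves {2, 3, 5}.
Row 6, column 6: eliminating its row and column leaves {3, 5, 6}.
Row 7, column 2: eliminating its row and column leaves {4, 7}.
Row 7, column 5: eliminating its row and column leaves {4, 7}.
Enumerating the assignments across these blanks that avoid any row or column repeat gives 7 completions.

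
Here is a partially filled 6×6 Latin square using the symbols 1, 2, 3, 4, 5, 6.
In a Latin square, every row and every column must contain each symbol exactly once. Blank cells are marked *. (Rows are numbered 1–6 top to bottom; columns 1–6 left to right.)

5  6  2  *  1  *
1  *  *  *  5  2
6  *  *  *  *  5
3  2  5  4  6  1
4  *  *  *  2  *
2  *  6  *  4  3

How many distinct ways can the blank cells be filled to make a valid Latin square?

3

Row 1, column 4: eliminating its row and column leaves {3}.
Row 1, column 6: eliminating its row and column leaves {4}.
Row 2, column 2: eliminating its row and column leaves {3, 4}.
Row 2, column 3: eliminating its row and column leaves {3, 4}.
Row 2, column 4: eliminating its row and column leaves {3, 6}.
Row 3, column 2: eliminating its row and column leaves {1, 3, 4}.
Row 3, column 3: eliminating its row and column leaves {1, 3, 4}.
Row 3, column 4: eliminating its row and column leaves {1, 2, 3}.
Row 3, column 5: eliminating its row and column leaves {3}.
Row 5, column 2: eliminating its row and column leaves {1, 3, 5}.
Row 5, column 3: eliminating its row and column leaves {1, 3}.
Row 5, column 4: eliminating its row and column leaves {1, 3, 5, 6}.
Row 5, column 6: eliminating its row and column leaves {6}.
Row 6, column 2: eliminating its row and column leaves {1, 5}.
Row 6, column 4: eliminating its row and column leaves {1, 5}.
Enumerating the assignments across these blanks that avoid any row or column repeat gives 3 completions.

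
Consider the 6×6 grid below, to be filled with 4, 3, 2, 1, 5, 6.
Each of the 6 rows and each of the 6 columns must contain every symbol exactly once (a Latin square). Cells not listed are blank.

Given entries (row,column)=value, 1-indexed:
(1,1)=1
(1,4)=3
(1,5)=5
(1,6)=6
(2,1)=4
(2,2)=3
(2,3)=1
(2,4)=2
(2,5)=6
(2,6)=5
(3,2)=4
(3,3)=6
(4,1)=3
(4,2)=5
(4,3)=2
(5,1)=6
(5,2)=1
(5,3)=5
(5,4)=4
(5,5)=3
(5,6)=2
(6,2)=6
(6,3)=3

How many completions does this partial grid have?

3

Row 1, column 2: eliminating its row and column leaves {2}.
Row 1, column 3: eliminating its row and column leaves {4}.
Row 3, column 1: eliminating its row and column leaves {2, 5}.
Row 3, column 4: eliminating its row and column leaves {1, 5}.
Row 3, column 5: eliminating its row and column leaves {2, 1}.
Row 3, column 6: eliminating its row and column leaves {3, 1}.
Row 4, column 4: eliminating its row and column leaves {1, 6}.
Row 4, column 5: eliminating its row and column leaves {4, 1}.
Row 4, column 6: eliminating its row and column leaves {4, 1}.
Row 6, column 1: eliminating its row and column leaves {2, 5}.
Row 6, column 4: eliminating its row and column leaves {1, 5}.
Row 6, column 5: eliminating its row and column leaves {4, 2, 1}.
Row 6, column 6: eliminating its row and column leaves {4, 1}.
Enumerating the assignments across these blanks that avoid any row or column repeat gives 3 completions.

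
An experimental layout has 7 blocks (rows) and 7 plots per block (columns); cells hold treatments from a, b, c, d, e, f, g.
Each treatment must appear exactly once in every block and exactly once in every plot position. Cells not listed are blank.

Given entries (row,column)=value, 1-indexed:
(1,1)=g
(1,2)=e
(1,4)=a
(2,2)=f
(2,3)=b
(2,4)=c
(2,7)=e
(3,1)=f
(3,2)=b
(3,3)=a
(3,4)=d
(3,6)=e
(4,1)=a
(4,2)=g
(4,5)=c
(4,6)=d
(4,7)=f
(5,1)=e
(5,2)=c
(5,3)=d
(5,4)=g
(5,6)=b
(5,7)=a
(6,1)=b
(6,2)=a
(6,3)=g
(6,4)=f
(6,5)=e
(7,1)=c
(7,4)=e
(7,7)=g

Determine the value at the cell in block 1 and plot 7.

Block 2, plot 1: block 2 has {b, c, e, f} and plot 1 has {a, b, c, e, f, g}, leaving only d.
Block 3, plot 5: block 3 has {a, b, d, e, f} and plot 5 has {c, e}, leaving only g.
Block 2, plot 5: block 2 has {b, c, d, e, f} and plot 5 has {c, e, g}, leaving only a.
Block 2, plot 6: block 2 has {a, b, c, d, e, f} and plot 6 has {b, d, e}, leaving only g.
Block 3, plot 7: block 3 has {a, b, d, e, f, g} and plot 7 has {a, e, f, g}, leaving only c.
Block 4, plot 3: block 4 has {a, c, d, f, g} and plot 3 has {a, b, d, g}, leaving only e.
Block 4, plot 4: block 4 has {a, c, d, e, f, g} and plot 4 has {a, c, d, e, f, g}, leaving only b.
Block 5, plot 5: block 5 has {a, b, c, d, e, g} and plot 5 has {a, c, e, g}, leaving only f.
Block 6, plot 6: block 6 has {a, b, e, f, g} and plot 6 has {b, d, e, g}, leaving only c.
Block 1, plot 6: block 1 has {a, e, g} and plot 6 has {b, c, d, e, g}, leaving only f.
Block 1, plot 3: block 1 has {a, e, f, g} and plot 3 has {a, b, d, e, g}, leaving only c.
Block 6, plot 7: block 6 has {a, b, c, e, f, g} and plot 7 has {a, c, e, f, g}, leaving only d.
Block 1 already has {a, c, e, f, g} and plot 7 already has {a, c, d, e, f, g}, so block 1, plot 7 must be b.

b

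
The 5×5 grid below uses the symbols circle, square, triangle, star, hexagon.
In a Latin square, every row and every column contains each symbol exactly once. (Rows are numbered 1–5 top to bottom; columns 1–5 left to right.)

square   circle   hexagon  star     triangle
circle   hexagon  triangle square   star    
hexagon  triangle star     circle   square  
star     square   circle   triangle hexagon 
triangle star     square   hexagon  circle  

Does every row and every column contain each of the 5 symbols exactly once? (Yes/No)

Each row is a permutation of the 5 symbols, and so is each column.

Yes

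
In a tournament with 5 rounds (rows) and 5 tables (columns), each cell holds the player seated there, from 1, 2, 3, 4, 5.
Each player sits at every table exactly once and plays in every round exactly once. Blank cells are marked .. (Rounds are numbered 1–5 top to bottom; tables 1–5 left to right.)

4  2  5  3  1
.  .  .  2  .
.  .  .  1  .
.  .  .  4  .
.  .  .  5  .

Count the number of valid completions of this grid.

Round 2, table 1: eliminating its round and table leaves {1, 3, 5}.
Round 2, table 2: eliminating its round and table leaves {1, 3, 4, 5}.
Round 2, table 3: eliminating its round and table leaves {1, 3, 4}.
Round 2, table 5: eliminating its round and table leaves {3, 4, 5}.
Round 3, table 1: eliminating its round and table leaves {2, 3, 5}.
Round 3, table 2: eliminating its round and table leaves {3, 4, 5}.
Round 3, table 3: eliminating its round and table leaves {2, 3, 4}.
Round 3, table 5: eliminating its round and table leaves {2, 3, 4, 5}.
Round 4, table 1: eliminating its round and table leaves {1, 2, 3, 5}.
Round 4, table 2: eliminating its round and table leaves {1, 3, 5}.
Round 4, table 3: eliminating its round and table leaves {1, 2, 3}.
Round 4, table 5: eliminating its round and table leaves {2, 3, 5}.
Round 5, table 1: eliminating its round and table leaves {1, 2, 3}.
Round 5, table 2: eliminating its round and table leaves {1, 3, 4}.
Round 5, table 3: eliminating its round and table leaves {1, 2, 3, 4}.
Round 5, table 5: eliminating its round and table leaves {2, 3, 4}.
Enumerating the assignments across these blanks that avoid any round or table repeat gives 56 completions.

56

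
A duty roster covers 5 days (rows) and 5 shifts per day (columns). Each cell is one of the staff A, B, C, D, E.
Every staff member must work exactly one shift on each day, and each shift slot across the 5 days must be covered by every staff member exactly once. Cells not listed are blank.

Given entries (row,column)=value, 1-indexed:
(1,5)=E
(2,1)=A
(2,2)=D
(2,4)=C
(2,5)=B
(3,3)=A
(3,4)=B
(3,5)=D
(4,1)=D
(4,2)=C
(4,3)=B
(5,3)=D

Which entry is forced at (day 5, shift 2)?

B

Day 1, shift 3: day 1 has {E} and shift 3 has {A, B, D}, leaving only C.
Day 1, shift 1: day 1 has {C, E} and shift 1 has {A, D}, leaving only B.
Day 1, shift 2: day 1 has {B, C, E} and shift 2 has {C, D}, leaving only A.
Day 1, shift 4: day 1 has {A, B, C, E} and shift 4 has {B, C}, leaving only D.
Day 2, shift 3: day 2 has {A, B, C, D} and shift 3 has {A, B, C, D}, leaving only E.
Day 3, shift 2: day 3 has {A, B, D} and shift 2 has {A, C, D}, leaving only E.
Day 5 already has {D} and shift 2 already has {A, C, D, E}, so day 5, shift 2 must be B.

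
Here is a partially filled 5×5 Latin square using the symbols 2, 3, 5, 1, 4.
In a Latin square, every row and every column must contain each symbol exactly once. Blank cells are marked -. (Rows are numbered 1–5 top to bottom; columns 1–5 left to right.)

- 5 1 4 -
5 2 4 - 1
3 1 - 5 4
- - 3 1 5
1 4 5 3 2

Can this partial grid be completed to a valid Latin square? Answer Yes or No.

No

Row 2, column 4: row 2 together with column 4 already contain {2, 3, 5, 1, 4} — every symbol — so nothing can go there. The grid has no valid completion.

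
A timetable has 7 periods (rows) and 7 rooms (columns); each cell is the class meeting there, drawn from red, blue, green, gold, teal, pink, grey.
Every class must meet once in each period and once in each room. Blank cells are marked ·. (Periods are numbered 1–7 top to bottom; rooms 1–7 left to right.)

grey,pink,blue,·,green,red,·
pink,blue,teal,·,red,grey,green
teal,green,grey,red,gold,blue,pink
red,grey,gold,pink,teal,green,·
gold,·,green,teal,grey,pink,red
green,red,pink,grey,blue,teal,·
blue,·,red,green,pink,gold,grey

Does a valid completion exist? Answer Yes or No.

No

Period 5, room 2: period 5 together with room 2 already contain {red, blue, green, gold, teal, pink, grey} — every symbol — so nothing can go there. The grid has no valid completion.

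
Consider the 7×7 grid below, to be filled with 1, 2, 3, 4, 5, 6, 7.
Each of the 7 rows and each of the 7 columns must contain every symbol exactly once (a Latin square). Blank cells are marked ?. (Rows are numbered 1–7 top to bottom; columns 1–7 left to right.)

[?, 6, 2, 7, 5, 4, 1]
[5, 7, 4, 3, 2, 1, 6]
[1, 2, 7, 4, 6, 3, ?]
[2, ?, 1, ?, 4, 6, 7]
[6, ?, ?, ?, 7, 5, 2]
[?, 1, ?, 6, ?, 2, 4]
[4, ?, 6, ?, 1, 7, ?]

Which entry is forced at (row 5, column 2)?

Row 1, column 1: row 1 has {1, 2, 4, 5, 6, 7} and column 1 has {1, 2, 4, 5, 6}, leaving only 3.
Row 3, column 7: row 3 has {1, 2, 3, 4, 6, 7} and column 7 has {1, 2, 4, 6, 7}, leaving only 5.
Row 4, column 4: row 4 has {1, 2, 4, 6, 7} and column 4 has {3, 4, 6, 7}, leaving only 5.
Row 4, column 2: row 4 has {1, 2, 4, 5, 6, 7} and column 2 has {1, 2, 6, 7}, leaving only 3.
Row 5 already has {2, 5, 6, 7} and column 2 already has {1, 2, 3, 6, 7}, so row 5, column 2 must be 4.

4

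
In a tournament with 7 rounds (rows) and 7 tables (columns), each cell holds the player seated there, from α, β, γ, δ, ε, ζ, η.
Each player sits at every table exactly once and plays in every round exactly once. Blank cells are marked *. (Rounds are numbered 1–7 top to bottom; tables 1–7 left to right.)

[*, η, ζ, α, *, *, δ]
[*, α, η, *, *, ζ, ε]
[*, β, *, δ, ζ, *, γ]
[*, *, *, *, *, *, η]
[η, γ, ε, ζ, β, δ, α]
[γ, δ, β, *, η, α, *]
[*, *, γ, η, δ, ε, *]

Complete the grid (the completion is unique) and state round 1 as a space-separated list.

Round 2, table 5: round 2 has {α, ε, ζ, η} and table 5 has {β, δ, ζ, η}, leaving only γ.
Round 1, table 5: round 1 has {α, δ, ζ, η} and table 5 has {β, γ, δ, ζ, η}, leaving only ε.
Round 1, table 1: round 1 has {α, δ, ε, ζ, η} and table 1 has {γ, η}, leaving only β.
Round 1, table 6: round 1 has {α, β, δ, ε, ζ, η} and table 6 has {α, δ, ε, ζ}, leaving only γ.
So round 1 reads: β η ζ α ε γ δ.

β η ζ α ε γ δ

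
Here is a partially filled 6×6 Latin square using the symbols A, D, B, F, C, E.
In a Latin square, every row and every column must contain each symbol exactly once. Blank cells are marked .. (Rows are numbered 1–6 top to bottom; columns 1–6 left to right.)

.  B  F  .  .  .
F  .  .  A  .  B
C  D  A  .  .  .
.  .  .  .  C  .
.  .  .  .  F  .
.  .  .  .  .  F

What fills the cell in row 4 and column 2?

F

Row 3, column 6: row 3 has {A, D, C} and column 6 has {B, F}, leaving only E.
Row 3, column 5: row 3 has {A, D, C, E} and column 5 has {F, C}, leaving only B.
Row 3, column 4: row 3 has {A, D, B, C, E} and column 4 has {A}, leaving only F.
Row 4, column 2 is narrowed to {A, F, E}.
If it were A, propagating the remaining blanks reaches a contradiction.
If it were E, then row 6, column 2 would be left with no valid symbol.
So row 4, column 2 must be F.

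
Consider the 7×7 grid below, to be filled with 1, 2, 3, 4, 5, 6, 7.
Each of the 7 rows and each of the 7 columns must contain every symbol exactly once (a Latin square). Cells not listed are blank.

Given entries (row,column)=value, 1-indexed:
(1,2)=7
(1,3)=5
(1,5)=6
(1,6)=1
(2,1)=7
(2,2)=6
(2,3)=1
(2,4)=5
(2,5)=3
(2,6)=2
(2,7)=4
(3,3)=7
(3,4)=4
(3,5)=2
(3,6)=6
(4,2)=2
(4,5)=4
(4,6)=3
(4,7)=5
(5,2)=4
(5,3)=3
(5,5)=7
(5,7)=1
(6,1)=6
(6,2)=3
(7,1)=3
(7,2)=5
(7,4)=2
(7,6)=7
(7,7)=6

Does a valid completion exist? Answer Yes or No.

No row or column among the givens repeats a symbol, and propagating forced cells runs into no contradiction.
One valid completion exists (for instance, 4 7 5 3 6 1 2 / 7 6 1 5 3 2 4 / 5 1 7 4 2 6 3 / 1 2 6 7 4 3 5 / 2 4 3 6 7 5 1 / 6 3 2 1 5 4 7 / 3 5 4 2 1 7 6).

Yes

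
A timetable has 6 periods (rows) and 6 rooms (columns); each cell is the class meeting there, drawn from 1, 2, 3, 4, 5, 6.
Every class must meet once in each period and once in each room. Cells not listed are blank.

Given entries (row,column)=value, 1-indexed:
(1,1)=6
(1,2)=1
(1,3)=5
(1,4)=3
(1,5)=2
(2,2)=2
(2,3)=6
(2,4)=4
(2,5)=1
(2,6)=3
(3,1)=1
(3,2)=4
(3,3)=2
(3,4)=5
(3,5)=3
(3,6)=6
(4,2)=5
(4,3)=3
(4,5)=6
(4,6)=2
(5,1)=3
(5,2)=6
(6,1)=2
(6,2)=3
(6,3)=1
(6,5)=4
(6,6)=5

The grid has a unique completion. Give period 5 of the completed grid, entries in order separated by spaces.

3 6 4 2 5 1

Period 5, room 3: period 5 has {3, 6} and room 3 has {1, 2, 3, 5, 6}, leaving only 4.
Period 5, room 5: period 5 has {3, 4, 6} and room 5 has {1, 2, 3, 4, 6}, leaving only 5.
Period 5, room 6: period 5 has {3, 4, 5, 6} and room 6 has {2, 3, 5, 6}, leaving only 1.
Period 5, room 4: period 5 has {1, 3, 4, 5, 6} and room 4 has {3, 4, 5}, leaving only 2.
So period 5 reads: 3 6 4 2 5 1.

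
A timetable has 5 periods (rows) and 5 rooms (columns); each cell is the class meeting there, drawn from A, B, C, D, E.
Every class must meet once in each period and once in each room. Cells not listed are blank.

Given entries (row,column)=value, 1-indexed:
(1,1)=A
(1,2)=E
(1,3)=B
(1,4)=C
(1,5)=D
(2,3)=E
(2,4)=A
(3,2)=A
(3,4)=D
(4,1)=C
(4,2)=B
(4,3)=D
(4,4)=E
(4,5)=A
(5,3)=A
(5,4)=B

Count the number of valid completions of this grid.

Period 2, room 1: eliminating its period and room leaves {B, D}.
Period 2, room 2: eliminating its period and room leaves {C, D}.
Period 2, room 5: eliminating its period and room leaves {B, C}.
Period 3, room 1: eliminating its period and room leaves {B, E}.
Period 3, room 3: eliminating its period and room leaves {C}.
Period 3, room 5: eliminating its period and room leaves {B, C, E}.
Period 5, room 1: eliminating its period and room leaves {D, E}.
Period 5, room 2: eliminating its period and room leaves {C, D}.
Period 5, room 5: eliminating its period and room leaves {C, E}.
Enumerating the assignments across these blanks that avoid any period or room repeat gives 2 completions.

2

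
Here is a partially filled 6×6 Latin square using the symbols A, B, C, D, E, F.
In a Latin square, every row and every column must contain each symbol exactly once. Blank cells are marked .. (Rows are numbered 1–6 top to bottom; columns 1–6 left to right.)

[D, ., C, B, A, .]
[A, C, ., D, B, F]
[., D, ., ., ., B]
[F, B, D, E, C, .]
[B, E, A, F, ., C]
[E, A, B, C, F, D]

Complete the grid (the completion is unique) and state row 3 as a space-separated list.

C D F A E B

Row 3, column 1: row 3 has {B, D} and column 1 has {A, B, D, E, F}, leaving only C.
Row 3, column 4: row 3 has {B, C, D} and column 4 has {B, C, D, E, F}, leaving only A.
Row 3, column 5: row 3 has {A, B, C, D} and column 5 has {A, B, C, F}, leaving only E.
Row 3, column 3: row 3 has {A, B, C, D, E} and column 3 has {A, B, C, D}, leaving only F.
So row 3 reads: C D F A E B.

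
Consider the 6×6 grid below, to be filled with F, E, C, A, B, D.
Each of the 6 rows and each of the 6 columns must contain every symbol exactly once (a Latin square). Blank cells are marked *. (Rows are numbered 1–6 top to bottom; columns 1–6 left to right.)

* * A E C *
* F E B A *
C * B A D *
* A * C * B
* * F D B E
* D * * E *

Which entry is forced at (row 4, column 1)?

Row 1, column 2: row 1 has {E, C, A} and column 2 has {F, A, D}, leaving only B.
Row 2, column 1: row 2 has {F, E, A, B} and column 1 has {C}, leaving only D.
Row 1, column 1: row 1 has {E, C, A, B} and column 1 has {C, D}, leaving only F.
Row 4 already has {C, A, B} and column 1 already has {F, C, D}, so row 4, column 1 must be E.

E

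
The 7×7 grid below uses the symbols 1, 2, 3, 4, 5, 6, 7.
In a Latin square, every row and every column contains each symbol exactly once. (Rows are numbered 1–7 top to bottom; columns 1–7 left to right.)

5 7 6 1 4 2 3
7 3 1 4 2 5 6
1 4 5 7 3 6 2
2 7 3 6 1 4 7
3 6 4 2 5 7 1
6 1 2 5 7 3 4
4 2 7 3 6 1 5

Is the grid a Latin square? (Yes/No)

Column 2 contains 7 twice (at rows 1 and 4), so it is not a permutation.

No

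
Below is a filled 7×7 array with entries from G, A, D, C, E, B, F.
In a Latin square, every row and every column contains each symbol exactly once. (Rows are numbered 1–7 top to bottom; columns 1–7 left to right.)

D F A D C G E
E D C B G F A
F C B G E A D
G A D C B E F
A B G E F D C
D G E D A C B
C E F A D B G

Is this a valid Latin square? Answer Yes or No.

No

Row 6 contains D twice (at columns 1 and 4); row 1 is also not a permutation.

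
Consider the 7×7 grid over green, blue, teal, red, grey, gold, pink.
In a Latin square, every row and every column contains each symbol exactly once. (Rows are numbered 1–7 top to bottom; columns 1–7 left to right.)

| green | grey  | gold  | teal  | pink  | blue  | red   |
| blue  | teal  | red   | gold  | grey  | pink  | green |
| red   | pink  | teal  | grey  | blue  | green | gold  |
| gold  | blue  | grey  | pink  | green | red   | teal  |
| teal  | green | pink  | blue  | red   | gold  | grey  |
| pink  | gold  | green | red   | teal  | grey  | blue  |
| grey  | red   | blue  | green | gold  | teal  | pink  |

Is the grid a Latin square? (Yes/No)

Yes

Each row is a permutation of the 7 symbols, and so is each column.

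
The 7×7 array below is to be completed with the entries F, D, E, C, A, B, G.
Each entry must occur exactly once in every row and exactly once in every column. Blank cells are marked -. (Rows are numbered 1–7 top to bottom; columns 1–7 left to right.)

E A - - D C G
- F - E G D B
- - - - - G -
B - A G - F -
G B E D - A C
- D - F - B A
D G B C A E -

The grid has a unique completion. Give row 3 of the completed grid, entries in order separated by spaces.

F C D A B G E

Row 1, column 3: row 1 has {D, E, C, A, G} and column 3 has {E, A, B}, leaving only F.
Row 1, column 4: row 1 has {F, D, E, C, A, G} and column 4 has {F, D, E, C, G}, leaving only B.
Row 3, column 4: row 3 has {G} and column 4 has {F, D, E, C, B, G}, leaving only A.
Row 2, column 3: row 2 has {F, D, E, B, G} and column 3 has {F, E, A, B}, leaving only C.
Row 3, column 3: row 3 has {A, G} and column 3 has {F, E, C, A, B}, leaving only D.
Row 2, column 1: row 2 has {F, D, E, C, B, G} and column 1 has {D, E, B, G}, leaving only A.
Row 5, column 5: row 5 has {D, E, C, A, B, G} and column 5 has {D, A, G}, leaving only F.
Row 6, column 1: row 6 has {F, D, A, B} and column 1 has {D, E, A, B, G}, leaving only C.
Row 3, column 1: row 3 has {D, A, G} and column 1 has {D, E, C, A, B, G}, leaving only F.
Row 3, column 7: row 3 has {F, D, A, G} and column 7 has {C, A, B, G}, leaving only E.
Row 3, column 2: row 3 has {F, D, E, A, G} and column 2 has {F, D, A, B, G}, leaving only C.
Row 3, column 5: row 3 has {F, D, E, C, A, G} and column 5 has {F, D, A, G}, leaving only B.
So row 3 reads: F C D A B G E.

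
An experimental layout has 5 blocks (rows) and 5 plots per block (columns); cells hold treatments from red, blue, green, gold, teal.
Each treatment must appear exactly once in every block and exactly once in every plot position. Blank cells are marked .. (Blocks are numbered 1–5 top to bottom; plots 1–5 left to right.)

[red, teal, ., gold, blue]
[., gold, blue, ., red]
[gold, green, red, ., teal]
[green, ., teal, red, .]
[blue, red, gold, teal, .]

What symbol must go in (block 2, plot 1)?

teal

Block 2 already has {red, blue, gold} and plot 1 already has {red, blue, green, gold}, so block 2, plot 1 must be teal.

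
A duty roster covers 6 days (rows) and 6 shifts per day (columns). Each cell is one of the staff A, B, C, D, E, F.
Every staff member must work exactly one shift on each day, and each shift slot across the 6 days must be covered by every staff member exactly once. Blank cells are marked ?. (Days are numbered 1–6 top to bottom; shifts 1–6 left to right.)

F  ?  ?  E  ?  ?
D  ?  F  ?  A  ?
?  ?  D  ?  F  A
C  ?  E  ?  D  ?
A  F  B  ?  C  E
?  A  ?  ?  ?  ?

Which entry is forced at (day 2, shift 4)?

C

Day 1, shift 5: day 1 has {E, F} and shift 5 has {A, C, D, F}, leaving only B.
Day 4, shift 2: day 4 has {C, D, E} and shift 2 has {A, F}, leaving only B.
Day 4, shift 6: day 4 has {B, C, D, E} and shift 6 has {A, E}, leaving only F.
Day 4, shift 4: day 4 has {B, C, D, E, F} and shift 4 has {E}, leaving only A.
Day 5, shift 4: day 5 has {A, B, C, E, F} and shift 4 has {A, E}, leaving only D.
Day 6, shift 3: day 6 has {A} and shift 3 has {B, D, E, F}, leaving only C.
Day 1, shift 3: day 1 has {B, E, F} and shift 3 has {B, C, D, E, F}, leaving only A.
Day 6, shift 5: day 6 has {A, C} and shift 5 has {A, B, C, D, F}, leaving only E.
Day 6, shift 1: day 6 has {A, C, E} and shift 1 has {A, C, D, F}, leaving only B.
Day 3, shift 1: day 3 has {A, D, F} and shift 1 has {A, B, C, D, F}, leaving only E.
Day 3, shift 2: day 3 has {A, D, E, F} and shift 2 has {A, B, F}, leaving only C.
Day 1, shift 2: day 1 has {A, B, E, F} and shift 2 has {A, B, C, F}, leaving only D.
Day 1, shift 6: day 1 has {A, B, D, E, F} and shift 6 has {A, E, F}, leaving only C.
Day 2, shift 2: day 2 has {A, D, F} and shift 2 has {A, B, C, D, F}, leaving only E.
Day 2, shift 6: day 2 has {A, D, E, F} and shift 6 has {A, C, E, F}, leaving only B.
Day 2 already has {A, B, D, E, F} and shift 4 already has {A, D, E}, so day 2, shift 4 must be C.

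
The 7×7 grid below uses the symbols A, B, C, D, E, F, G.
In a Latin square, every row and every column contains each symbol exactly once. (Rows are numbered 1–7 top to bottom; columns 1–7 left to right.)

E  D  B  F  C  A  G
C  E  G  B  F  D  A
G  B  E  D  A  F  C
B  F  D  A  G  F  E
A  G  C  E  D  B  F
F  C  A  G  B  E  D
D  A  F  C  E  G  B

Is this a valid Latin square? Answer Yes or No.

No

Row 4 contains F twice (at columns 2 and 6), so it is not a permutation.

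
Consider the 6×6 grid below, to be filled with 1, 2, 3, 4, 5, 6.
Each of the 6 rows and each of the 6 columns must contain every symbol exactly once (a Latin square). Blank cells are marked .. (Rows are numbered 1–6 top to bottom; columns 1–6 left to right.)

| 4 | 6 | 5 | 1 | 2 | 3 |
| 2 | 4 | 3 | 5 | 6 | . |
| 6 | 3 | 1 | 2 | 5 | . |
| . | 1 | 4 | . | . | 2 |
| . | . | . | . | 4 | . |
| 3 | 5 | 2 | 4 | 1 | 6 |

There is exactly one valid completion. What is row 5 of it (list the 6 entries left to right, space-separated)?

1 2 6 3 4 5

Row 5, column 2: row 5 has {4} and column 2 has {1, 3, 4, 5, 6}, leaving only 2.
Row 5, column 3: row 5 has {2, 4} and column 3 has {1, 2, 3, 4, 5}, leaving only 6.
Row 5, column 4: row 5 has {2, 4, 6} and column 4 has {1, 2, 4, 5}, leaving only 3.
Row 2, column 6: row 2 has {2, 3, 4, 5, 6} and column 6 has {2, 3, 6}, leaving only 1.
Row 5, column 6: row 5 has {2, 3, 4, 6} and column 6 has {1, 2, 3, 6}, leaving only 5.
Row 5, column 1: row 5 has {2, 3, 4, 5, 6} and column 1 has {2, 3, 4, 6}, leaving only 1.
So row 5 reads: 1 2 6 3 4 5.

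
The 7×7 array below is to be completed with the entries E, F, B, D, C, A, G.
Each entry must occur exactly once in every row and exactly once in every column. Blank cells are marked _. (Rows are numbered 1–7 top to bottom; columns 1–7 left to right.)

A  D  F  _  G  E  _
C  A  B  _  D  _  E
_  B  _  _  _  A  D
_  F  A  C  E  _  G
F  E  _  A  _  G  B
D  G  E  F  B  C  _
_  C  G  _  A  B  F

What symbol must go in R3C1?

G

Row 1, column 4: row 1 has {E, F, D, A, G} and column 4 has {F, C, A}, leaving only B.
Row 1, column 7: row 1 has {E, F, B, D, A, G} and column 7 has {E, F, B, D, G}, leaving only C.
Row 2, column 4: row 2 has {E, B, D, C, A} and column 4 has {F, B, C, A}, leaving only G.
Row 2, column 6: row 2 has {E, B, D, C, A, G} and column 6 has {E, B, C, A, G}, leaving only F.
Row 3, column 3: row 3 has {B, D, A} and column 3 has {E, F, B, A, G}, leaving only C.
Row 3, column 4: row 3 has {B, D, C, A} and column 4 has {F, B, C, A, G}, leaving only E.
Row 3 already has {E, B, D, C, A} and column 1 already has {F, D, C, A}, so row 3, column 1 must be G.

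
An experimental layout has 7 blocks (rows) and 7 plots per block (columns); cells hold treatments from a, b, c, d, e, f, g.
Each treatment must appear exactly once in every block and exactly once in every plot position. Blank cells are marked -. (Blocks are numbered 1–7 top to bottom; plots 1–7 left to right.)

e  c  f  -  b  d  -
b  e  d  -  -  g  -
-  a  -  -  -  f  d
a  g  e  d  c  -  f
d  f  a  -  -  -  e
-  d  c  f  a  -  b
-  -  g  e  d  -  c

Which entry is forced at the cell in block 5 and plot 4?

Block 2, plot 5: block 2 has {b, d, e, g} and plot 5 has {a, b, c, d}, leaving only f.
Block 2, plot 7: block 2 has {b, d, e, f, g} and plot 7 has {b, c, d, e, f}, leaving only a.
Block 1, plot 7: block 1 has {b, c, d, e, f} and plot 7 has {a, b, c, d, e, f}, leaving only g.
Block 1, plot 4: block 1 has {b, c, d, e, f, g} and plot 4 has {d, e, f}, leaving only a.
Block 2, plot 4: block 2 has {a, b, d, e, f, g} and plot 4 has {a, d, e, f}, leaving only c.
Block 3, plot 3: block 3 has {a, d, f} and plot 3 has {a, c, d, e, f, g}, leaving only b.
Block 3, plot 4: block 3 has {a, b, d, f} and plot 4 has {a, c, d, e, f}, leaving only g.
Block 5 already has {a, d, e, f} and plot 4 already has {a, c, d, e, f, g}, so block 5, plot 4 must be b.

b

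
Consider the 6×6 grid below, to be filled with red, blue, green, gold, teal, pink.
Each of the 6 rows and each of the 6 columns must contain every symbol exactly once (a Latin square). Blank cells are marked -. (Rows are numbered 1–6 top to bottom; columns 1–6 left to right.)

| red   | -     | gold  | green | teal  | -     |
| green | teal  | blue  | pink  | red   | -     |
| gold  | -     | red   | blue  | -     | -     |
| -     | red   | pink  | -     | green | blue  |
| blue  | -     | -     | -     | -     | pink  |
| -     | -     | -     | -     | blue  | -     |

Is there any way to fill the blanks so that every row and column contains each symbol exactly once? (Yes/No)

No

Row 1, column 6: row 1 together with column 6 already contain {red, blue, green, gold, teal, pink} — every symbol — so nothing can go there. The grid has no valid completion.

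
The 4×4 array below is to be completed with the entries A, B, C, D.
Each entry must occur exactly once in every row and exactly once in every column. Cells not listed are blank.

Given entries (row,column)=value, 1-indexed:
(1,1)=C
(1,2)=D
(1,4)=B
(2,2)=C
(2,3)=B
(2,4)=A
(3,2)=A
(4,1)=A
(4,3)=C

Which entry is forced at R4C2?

Row 4 already has {A, C} and column 2 already has {A, C, D}, so row 4, column 2 must be B.

B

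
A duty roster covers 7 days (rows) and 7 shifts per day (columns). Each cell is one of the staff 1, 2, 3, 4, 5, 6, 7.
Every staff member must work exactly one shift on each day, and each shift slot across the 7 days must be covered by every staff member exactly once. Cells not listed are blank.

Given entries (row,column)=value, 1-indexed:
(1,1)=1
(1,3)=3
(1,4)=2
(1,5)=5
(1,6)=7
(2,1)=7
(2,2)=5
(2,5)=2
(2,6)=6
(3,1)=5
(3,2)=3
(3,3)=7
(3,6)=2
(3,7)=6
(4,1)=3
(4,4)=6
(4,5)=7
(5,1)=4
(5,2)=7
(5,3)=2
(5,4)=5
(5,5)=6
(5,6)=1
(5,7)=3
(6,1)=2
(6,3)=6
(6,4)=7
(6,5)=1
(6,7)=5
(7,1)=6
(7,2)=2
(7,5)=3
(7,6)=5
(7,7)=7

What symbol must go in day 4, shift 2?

1

Day 1, shift 7: day 1 has {1, 2, 3, 5, 7} and shift 7 has {3, 5, 6, 7}, leaving only 4.
Day 1, shift 2: day 1 has {1, 2, 3, 4, 5, 7} and shift 2 has {2, 3, 5, 7}, leaving only 6.
Day 2, shift 7: day 2 has {2, 5, 6, 7} and shift 7 has {3, 4, 5, 6, 7}, leaving only 1.
Day 2, shift 3: day 2 has {1, 2, 5, 6, 7} and shift 3 has {2, 3, 6, 7}, leaving only 4.
Day 2, shift 4: day 2 has {1, 2, 4, 5, 6, 7} and shift 4 has {2, 5, 6, 7}, leaving only 3.
Day 3, shift 5: day 3 has {2, 3, 5, 6, 7} and shift 5 has {1, 2, 3, 5, 6, 7}, leaving only 4.
Day 3, shift 4: day 3 has {2, 3, 4, 5, 6, 7} and shift 4 has {2, 3, 5, 6, 7}, leaving only 1.
Day 4, shift 6: day 4 has {3, 6, 7} and shift 6 has {1, 2, 5, 6, 7}, leaving only 4.
Day 4 already has {3, 4, 6, 7} and shift 2 already has {2, 3, 5, 6, 7}, so day 4, shift 2 must be 1.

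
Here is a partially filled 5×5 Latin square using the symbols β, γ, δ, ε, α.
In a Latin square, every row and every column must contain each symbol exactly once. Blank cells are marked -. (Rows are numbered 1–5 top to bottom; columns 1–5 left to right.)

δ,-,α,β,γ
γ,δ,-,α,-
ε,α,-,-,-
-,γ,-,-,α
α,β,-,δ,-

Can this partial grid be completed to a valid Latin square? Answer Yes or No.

Yes

No row or column among the givens repeats a symbol, and propagating forced cells runs into no contradiction.
One valid completion exists (for instance, δ ε α β γ / γ δ ε α β / ε α β γ δ / β γ δ ε α / α β γ δ ε).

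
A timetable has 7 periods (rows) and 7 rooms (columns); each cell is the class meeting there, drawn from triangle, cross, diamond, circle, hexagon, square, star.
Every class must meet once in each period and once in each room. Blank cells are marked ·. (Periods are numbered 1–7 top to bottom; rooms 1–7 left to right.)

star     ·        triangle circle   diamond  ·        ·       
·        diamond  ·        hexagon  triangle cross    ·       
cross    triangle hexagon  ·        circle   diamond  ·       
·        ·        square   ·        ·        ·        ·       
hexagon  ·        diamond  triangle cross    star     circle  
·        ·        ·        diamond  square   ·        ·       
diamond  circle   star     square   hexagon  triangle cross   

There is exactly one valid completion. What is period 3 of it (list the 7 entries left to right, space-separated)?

Period 3, room 4: period 3 has {triangle, cross, diamond, circle, hexagon} and room 4 has {triangle, diamond, circle, hexagon, square}, leaving only star.
Period 3, room 7: period 3 has {triangle, cross, diamond, circle, hexagon, star} and room 7 has {cross, circle}, leaving only square.
So period 3 reads: cross triangle hexagon star circle diamond square.

cross triangle hexagon star circle diamond square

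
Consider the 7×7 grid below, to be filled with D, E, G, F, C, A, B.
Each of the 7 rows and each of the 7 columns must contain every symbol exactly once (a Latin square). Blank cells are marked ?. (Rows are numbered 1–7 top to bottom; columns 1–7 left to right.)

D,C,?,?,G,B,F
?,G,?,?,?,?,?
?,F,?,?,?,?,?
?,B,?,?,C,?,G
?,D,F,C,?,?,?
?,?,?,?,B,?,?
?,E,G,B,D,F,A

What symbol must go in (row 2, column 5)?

F

Row 6, column 2: row 6 has {B} and column 2 has {D, E, G, F, C, B}, leaving only A.
Row 7, column 1: row 7 has {D, E, G, F, A, B} and column 1 has {D}, leaving only C.
Row 2, column 5 is narrowed to {E, F, A}.
If it were E, then row 5, column 5 would be left with no valid symbol.
If it were A, then row 5, column 5 would be left with no valid symbol.
So row 2, column 5 must be F.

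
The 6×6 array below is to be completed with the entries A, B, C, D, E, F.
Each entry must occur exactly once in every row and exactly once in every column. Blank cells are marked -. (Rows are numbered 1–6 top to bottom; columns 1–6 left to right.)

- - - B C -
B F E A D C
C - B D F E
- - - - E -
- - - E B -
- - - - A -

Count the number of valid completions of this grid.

Row 1, column 1: eliminating its row and column leaves {A, D, E, F}.
Row 1, column 2: eliminating its row and column leaves {A, D, E}.
Row 1, column 3: eliminating its row and column leaves {A, D, F}.
Row 1, column 6: eliminating its row and column leaves {A, D, F}.
Row 3, column 2: eliminating its row and column leaves {A}.
Row 4, column 1: eliminating its row and column leaves {A, D, F}.
Row 4, column 2: eliminating its row and column leaves {A, B, C, D}.
Row 4, column 3: eliminating its row and column leaves {A, C, D, F}.
Row 4, column 4: eliminating its row and column leaves {C, F}.
Row 4, column 6: eliminating its row and column leaves {A, B, D, F}.
Row 5, column 1: eliminating its row and column leaves {A, D, F}.
Row 5, column 2: eliminating its row and column leaves {A, C, D}.
Row 5, column 3: eliminating its row and column leaves {A, C, D, F}.
Row 5, column 6: eliminating its row and column leaves {A, D, F}.
Row 6, column 1: eliminating its row and column leaves {D, E, F}.
Row 6, column 2: eliminating its row and column leaves {B, C, D, E}.
Row 6, column 3: eliminating its row and column leaves {C, D, F}.
Row 6, column 4: eliminating its row and column leaves {C, F}.
Row 6, column 6: eliminating its row and column leaves {B, D, F}.
Enumerating the assignments across these blanks that avoid any row or column repeat gives 40 completions.

40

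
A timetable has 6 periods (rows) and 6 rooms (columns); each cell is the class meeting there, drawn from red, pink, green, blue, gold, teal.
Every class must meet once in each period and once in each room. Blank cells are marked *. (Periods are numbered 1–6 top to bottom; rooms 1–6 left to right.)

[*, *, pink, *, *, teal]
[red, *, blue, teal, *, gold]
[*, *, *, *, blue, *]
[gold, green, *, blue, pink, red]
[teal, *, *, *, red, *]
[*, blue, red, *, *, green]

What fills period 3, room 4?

Period 2, room 2: period 2 has {red, blue, gold, teal} and room 2 has {green, blue}, leaving only pink.
Period 2, room 5: period 2 has {red, pink, blue, gold, teal} and room 5 has {red, pink, blue}, leaving only green.
Period 1, room 5: period 1 has {pink, teal} and room 5 has {red, pink, green, blue}, leaving only gold.
Period 1, room 2: period 1 has {pink, gold, teal} and room 2 has {pink, green, blue}, leaving only red.
Period 1, room 4: period 1 has {red, pink, gold, teal} and room 4 has {blue, teal}, leaving only green.
Period 1, room 1: period 1 has {red, pink, green, gold, teal} and room 1 has {red, gold, teal}, leaving only blue.
Period 3, room 6: period 3 has {blue} and room 6 has {red, green, gold, teal}, leaving only pink.
Period 3, room 1: period 3 has {pink, blue} and room 1 has {red, blue, gold, teal}, leaving only green.
Period 4, room 3: period 4 has {red, pink, green, blue, gold} and room 3 has {red, pink, blue}, leaving only teal.
Period 3, room 3: period 3 has {pink, green, blue} and room 3 has {red, pink, blue, teal}, leaving only gold.
Period 3 already has {pink, green, blue, gold} and room 4 already has {green, blue, teal}, so period 3, room 4 must be red.

red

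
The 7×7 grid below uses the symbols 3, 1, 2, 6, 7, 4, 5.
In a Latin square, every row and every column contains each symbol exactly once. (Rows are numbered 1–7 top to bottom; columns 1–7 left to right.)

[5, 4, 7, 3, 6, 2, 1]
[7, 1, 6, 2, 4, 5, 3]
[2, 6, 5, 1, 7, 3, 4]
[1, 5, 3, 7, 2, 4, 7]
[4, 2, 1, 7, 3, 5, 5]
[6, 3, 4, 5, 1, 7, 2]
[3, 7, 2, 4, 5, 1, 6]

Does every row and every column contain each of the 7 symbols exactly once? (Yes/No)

No

Row 5 contains 5 twice (at columns 6 and 7); row 4 is also not a permutation.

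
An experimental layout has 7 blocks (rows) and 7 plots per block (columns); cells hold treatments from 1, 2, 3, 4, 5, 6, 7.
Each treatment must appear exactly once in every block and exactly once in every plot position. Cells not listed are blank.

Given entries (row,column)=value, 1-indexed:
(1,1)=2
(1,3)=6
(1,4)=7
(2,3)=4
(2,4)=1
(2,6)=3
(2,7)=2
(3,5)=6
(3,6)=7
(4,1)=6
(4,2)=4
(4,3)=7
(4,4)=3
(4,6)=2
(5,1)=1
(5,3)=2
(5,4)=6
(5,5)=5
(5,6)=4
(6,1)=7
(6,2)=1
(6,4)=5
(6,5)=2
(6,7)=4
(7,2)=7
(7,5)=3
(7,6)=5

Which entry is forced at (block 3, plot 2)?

Block 1, plot 6: block 1 has {2, 6, 7} and plot 6 has {2, 3, 4, 5, 7}, leaving only 1.
Block 1, plot 5: block 1 has {1, 2, 6, 7} and plot 5 has {2, 3, 5, 6}, leaving only 4.
Block 2, plot 1: block 2 has {1, 2, 3, 4} and plot 1 has {1, 2, 6, 7}, leaving only 5.
Block 2, plot 2: block 2 has {1, 2, 3, 4, 5} and plot 2 has {1, 4, 7}, leaving only 6.
Block 2, plot 5: block 2 has {1, 2, 3, 4, 5, 6} and plot 5 has {2, 3, 4, 5, 6}, leaving only 7.
Block 4, plot 5: block 4 has {2, 3, 4, 6, 7} and plot 5 has {2, 3, 4, 5, 6, 7}, leaving only 1.
Block 4, plot 7: block 4 has {1, 2, 3, 4, 6, 7} and plot 7 has {2, 4}, leaving only 5.
Block 1, plot 7: block 1 has {1, 2, 4, 6, 7} and plot 7 has {2, 4, 5}, leaving only 3.
Block 1, plot 2: block 1 has {1, 2, 3, 4, 6, 7} and plot 2 has {1, 4, 6, 7}, leaving only 5.
Block 3, plot 7: block 3 has {6, 7} and plot 7 has {2, 3, 4, 5}, leaving only 1.
Block 5, plot 2: block 5 has {1, 2, 4, 5, 6} and plot 2 has {1, 4, 5, 6, 7}, leaving only 3.
Block 3 already has {1, 6, 7} and plot 2 already has {1, 3, 4, 5, 6, 7}, so block 3, plot 2 must be 2.

2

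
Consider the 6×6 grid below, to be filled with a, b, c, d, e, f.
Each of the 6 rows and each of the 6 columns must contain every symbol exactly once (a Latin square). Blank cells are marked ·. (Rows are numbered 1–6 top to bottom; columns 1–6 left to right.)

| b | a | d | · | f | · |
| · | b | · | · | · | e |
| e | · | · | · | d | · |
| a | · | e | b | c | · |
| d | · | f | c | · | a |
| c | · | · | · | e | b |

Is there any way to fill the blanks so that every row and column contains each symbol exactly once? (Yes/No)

No row or column among the givens repeats a symbol, and propagating forced cells runs into no contradiction.
One valid completion exists (for instance, b a d e f c / f b c d a e / e c b a d f / a f e b c d / d e f c b a / c d a f e b).

Yes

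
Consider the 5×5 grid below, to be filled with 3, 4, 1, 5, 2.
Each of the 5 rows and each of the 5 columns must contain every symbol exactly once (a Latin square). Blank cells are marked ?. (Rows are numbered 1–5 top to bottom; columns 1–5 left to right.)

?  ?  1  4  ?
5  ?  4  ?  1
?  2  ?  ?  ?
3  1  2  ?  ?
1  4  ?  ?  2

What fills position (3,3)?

Row 1, column 1: row 1 has {4, 1} and column 1 has {3, 1, 5}, leaving only 2.
Row 2, column 2: row 2 has {4, 1, 5} and column 2 has {4, 1, 2}, leaving only 3.
Row 1, column 2: row 1 has {4, 1, 2} and column 2 has {3, 4, 1, 2}, leaving only 5.
Row 1, column 5: row 1 has {4, 1, 5, 2} and column 5 has {1, 2}, leaving only 3.
Row 2, column 4: row 2 has {3, 4, 1, 5} and column 4 has {4}, leaving only 2.
Row 3, column 1: row 3 has {2} and column 1 has {3, 1, 5, 2}, leaving only 4.
Row 3, column 5: row 3 has {4, 2} and column 5 has {3, 1, 2}, leaving only 5.
Row 3 already has {4, 5, 2} and column 3 already has {4, 1, 2}, so row 3, column 3 must be 3.

3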